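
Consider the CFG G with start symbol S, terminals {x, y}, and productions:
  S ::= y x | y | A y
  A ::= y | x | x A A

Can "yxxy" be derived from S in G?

no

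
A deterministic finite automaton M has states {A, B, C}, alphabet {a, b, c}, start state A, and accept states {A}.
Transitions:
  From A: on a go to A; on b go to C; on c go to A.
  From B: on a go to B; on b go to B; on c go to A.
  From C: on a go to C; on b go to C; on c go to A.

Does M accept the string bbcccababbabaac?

accepted

A --b--> C
C --b--> C
C --c--> A
A --c--> A
A --c--> A
A --a--> A
A --b--> C
C --a--> C
C --b--> C
C --b--> C
C --a--> C
C --b--> C
C --a--> C
C --a--> C
C --c--> A
End in state A, which is an accepting state.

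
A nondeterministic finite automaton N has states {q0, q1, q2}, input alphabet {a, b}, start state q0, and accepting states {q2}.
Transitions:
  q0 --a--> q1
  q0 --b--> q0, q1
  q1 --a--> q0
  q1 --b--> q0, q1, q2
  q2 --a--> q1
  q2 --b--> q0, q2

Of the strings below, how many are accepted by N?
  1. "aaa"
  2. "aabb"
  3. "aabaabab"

"aaa": rejected
"aabb": accepted
"aabaabab": accepted

2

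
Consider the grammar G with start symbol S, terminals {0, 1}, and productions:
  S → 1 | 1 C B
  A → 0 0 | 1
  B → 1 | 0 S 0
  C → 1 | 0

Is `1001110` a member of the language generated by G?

yes

S ⇒ 1CB ⇒ 10B ⇒ 100S0 ⇒ 1001CB0 ⇒ 10011B0 ⇒ 1001110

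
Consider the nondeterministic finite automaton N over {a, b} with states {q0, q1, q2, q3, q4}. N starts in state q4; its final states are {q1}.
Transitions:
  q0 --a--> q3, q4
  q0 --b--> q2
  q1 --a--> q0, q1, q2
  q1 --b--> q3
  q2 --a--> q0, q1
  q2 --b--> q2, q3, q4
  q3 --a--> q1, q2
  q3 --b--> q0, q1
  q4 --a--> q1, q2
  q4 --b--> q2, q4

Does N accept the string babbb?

accepted

Start: {q4}
read b: {q2, q4}
read a: {q0, q1, q2}
read b: {q2, q3, q4}
read b: {q0, q1, q2, q3, q4}
read b: {q0, q1, q2, q3, q4}
Reachable ∩ accepting = {q1} — nonempty.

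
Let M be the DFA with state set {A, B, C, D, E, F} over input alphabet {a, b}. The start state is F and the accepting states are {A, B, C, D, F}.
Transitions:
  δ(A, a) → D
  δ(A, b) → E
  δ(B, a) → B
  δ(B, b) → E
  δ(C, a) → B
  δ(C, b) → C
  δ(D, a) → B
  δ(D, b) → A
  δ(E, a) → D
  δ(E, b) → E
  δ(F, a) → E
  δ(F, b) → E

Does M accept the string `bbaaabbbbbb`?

rejected

F --b--> E
E --b--> E
E --a--> D
D --a--> B
B --a--> B
B --b--> E
E --b--> E
E --b--> E
E --b--> E
E --b--> E
E --b--> E
End in state E, which is not an accepting state.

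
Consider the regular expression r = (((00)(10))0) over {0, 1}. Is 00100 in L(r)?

Split as 0010·0: ((00)(10)) matches 0010 and 0 matches 0.

yes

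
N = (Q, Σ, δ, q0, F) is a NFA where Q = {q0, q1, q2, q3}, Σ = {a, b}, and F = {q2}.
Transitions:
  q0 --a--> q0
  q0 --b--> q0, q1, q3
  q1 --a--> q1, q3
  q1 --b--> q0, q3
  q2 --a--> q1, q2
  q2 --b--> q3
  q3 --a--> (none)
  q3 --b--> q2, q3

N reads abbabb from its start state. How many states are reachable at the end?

Start: {q0}
read a: {q0}
read b: {q0, q1, q3}
read b: {q0, q1, q2, q3}
read a: {q0, q1, q2, q3}
read b: {q0, q1, q2, q3}
read b: {q0, q1, q2, q3}
Final reachable set {q0, q1, q2, q3} has 4 states.

4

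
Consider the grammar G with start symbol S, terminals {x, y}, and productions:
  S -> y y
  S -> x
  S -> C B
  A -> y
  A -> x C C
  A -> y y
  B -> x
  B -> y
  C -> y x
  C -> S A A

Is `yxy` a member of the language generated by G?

yes

S ⇒ CB ⇒ yxB ⇒ yxy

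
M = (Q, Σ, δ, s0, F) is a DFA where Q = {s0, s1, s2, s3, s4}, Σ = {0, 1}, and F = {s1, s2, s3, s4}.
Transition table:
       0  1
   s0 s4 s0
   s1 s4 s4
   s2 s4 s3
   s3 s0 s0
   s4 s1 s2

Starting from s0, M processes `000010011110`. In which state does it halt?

s4

s0 --0--> s4
s4 --0--> s1
s1 --0--> s4
s4 --0--> s1
s1 --1--> s4
s4 --0--> s1
s1 --0--> s4
s4 --1--> s2
s2 --1--> s3
s3 --1--> s0
s0 --1--> s0
s0 --0--> s4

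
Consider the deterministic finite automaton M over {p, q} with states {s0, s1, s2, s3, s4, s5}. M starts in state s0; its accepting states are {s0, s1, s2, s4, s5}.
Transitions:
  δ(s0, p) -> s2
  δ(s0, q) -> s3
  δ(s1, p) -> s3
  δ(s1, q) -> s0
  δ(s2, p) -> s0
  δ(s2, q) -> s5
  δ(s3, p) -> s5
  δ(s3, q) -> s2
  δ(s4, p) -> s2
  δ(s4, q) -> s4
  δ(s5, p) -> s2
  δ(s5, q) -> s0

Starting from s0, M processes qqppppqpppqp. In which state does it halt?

s2

s0 --q--> s3
s3 --q--> s2
s2 --p--> s0
s0 --p--> s2
s2 --p--> s0
s0 --p--> s2
s2 --q--> s5
s5 --p--> s2
s2 --p--> s0
s0 --p--> s2
s2 --q--> s5
s5 --p--> s2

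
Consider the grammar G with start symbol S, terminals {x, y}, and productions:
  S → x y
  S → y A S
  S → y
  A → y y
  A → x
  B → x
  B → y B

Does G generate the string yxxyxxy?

no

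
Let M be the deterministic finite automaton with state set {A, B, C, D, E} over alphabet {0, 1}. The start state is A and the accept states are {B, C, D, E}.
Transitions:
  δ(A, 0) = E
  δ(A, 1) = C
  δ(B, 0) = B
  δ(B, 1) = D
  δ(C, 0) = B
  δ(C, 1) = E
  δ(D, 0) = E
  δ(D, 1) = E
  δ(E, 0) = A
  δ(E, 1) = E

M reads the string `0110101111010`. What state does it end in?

A --0--> E
E --1--> E
E --1--> E
E --0--> A
A --1--> C
C --0--> B
B --1--> D
D --1--> E
E --1--> E
E --1--> E
E --0--> A
A --1--> C
C --0--> B

B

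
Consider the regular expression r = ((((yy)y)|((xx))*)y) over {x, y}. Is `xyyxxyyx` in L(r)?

no

No split of xyyxxyyx into u·v has (((yy)y)|((xx))*) matching u and y matching v.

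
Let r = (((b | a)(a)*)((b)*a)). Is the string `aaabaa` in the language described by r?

no

No split of aaabaa into u·v has ((b|a)(a)*) matching u and ((b)*a) matching v.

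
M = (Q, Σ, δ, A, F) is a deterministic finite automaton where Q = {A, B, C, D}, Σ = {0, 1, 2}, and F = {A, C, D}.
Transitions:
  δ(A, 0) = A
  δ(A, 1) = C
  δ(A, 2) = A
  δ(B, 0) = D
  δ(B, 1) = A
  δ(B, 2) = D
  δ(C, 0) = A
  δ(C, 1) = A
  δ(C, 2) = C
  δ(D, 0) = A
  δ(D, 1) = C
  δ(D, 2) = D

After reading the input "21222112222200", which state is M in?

A --2--> A
A --1--> C
C --2--> C
C --2--> C
C --2--> C
C --1--> A
A --1--> C
C --2--> C
C --2--> C
C --2--> C
C --2--> C
C --2--> C
C --0--> A
A --0--> A

A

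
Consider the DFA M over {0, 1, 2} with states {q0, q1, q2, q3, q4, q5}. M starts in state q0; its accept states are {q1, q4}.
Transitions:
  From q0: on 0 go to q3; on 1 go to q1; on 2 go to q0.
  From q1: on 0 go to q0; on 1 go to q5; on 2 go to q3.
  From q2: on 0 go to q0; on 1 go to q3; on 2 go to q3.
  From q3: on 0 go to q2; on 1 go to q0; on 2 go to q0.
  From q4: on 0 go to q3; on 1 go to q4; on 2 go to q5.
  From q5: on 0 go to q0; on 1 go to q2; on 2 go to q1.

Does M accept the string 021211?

q0 --0--> q3
q3 --2--> q0
q0 --1--> q1
q1 --2--> q3
q3 --1--> q0
q0 --1--> q1
End in state q1, which is an accepting state.

accepted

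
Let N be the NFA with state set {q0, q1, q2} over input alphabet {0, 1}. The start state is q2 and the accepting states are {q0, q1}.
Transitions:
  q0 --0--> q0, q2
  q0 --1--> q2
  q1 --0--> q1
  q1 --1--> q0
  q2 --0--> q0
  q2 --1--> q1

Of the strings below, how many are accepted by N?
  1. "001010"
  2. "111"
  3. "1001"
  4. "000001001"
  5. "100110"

4

"001010": accepted
"111": rejected
"1001": accepted
"000001001": accepted
"100110": accepted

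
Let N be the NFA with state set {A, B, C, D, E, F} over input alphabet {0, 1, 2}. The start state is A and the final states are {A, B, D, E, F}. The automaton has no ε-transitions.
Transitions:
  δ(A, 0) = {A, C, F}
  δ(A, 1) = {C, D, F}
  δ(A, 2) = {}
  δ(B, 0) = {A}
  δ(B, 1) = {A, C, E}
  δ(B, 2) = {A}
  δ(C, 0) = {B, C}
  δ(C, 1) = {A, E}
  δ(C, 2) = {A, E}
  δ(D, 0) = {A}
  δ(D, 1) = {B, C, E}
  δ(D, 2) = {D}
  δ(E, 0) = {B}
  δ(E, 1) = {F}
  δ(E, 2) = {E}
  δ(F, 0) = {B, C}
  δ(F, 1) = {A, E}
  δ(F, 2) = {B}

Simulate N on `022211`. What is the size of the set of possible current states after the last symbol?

2

Start: {A}
read 0: {A, C, F}
read 2: {A, B, E}
read 2: {A, E}
read 2: {E}
read 1: {F}
read 1: {A, E}
Final reachable set {A, E} has 2 states.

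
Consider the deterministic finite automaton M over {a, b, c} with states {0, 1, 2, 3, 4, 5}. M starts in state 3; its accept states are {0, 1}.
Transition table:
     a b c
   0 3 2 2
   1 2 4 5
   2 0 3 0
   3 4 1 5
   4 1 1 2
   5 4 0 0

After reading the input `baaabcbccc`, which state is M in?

3 --b--> 1
1 --a--> 2
2 --a--> 0
0 --a--> 3
3 --b--> 1
1 --c--> 5
5 --b--> 0
0 --c--> 2
2 --c--> 0
0 --c--> 2

2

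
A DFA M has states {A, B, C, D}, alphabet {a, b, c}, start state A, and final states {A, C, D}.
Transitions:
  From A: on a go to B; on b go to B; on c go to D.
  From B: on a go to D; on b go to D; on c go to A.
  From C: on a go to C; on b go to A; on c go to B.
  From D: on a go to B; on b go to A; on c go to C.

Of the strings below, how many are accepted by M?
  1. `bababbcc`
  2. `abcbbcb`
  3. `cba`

`bababbcc`: accepted
`abcbbcb`: rejected
`cba`: rejected

1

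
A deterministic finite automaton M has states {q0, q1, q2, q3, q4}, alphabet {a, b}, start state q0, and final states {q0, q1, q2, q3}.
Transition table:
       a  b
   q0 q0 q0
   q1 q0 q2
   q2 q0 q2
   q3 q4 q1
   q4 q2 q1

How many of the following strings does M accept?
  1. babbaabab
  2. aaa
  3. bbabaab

babbaabab: accepted
aaa: accepted
bbabaab: accepted

3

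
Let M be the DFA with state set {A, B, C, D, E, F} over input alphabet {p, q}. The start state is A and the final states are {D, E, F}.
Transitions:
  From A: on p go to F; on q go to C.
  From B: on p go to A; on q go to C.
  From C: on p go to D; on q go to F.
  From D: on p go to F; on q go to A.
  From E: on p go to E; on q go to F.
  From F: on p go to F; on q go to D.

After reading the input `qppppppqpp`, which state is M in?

F

A --q--> C
C --p--> D
D --p--> F
F --p--> F
F --p--> F
F --p--> F
F --p--> F
F --q--> D
D --p--> F
F --p--> F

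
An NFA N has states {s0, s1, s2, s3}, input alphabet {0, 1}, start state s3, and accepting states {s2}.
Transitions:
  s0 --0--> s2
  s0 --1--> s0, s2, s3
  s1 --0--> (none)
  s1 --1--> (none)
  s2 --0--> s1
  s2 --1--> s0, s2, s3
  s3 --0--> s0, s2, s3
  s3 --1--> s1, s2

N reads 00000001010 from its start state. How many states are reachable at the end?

Start: {s3}
read 0: {s0, s2, s3}
read 0: {s0, s1, s2, s3}
read 0: {s0, s1, s2, s3}
read 0: {s0, s1, s2, s3}
read 0: {s0, s1, s2, s3}
read 0: {s0, s1, s2, s3}
read 0: {s0, s1, s2, s3}
read 1: {s0, s1, s2, s3}
read 0: {s0, s1, s2, s3}
read 1: {s0, s1, s2, s3}
read 0: {s0, s1, s2, s3}
Final reachable set {s0, s1, s2, s3} has 4 states.

4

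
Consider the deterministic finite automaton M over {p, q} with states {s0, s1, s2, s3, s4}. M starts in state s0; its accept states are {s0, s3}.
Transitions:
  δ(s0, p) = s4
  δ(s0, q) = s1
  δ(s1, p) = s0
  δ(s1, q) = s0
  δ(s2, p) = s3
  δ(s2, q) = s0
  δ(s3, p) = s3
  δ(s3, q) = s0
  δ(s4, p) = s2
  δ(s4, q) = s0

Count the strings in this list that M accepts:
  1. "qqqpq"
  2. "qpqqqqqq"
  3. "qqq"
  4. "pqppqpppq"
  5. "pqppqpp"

2

"qqqpq": rejected
"qpqqqqqq": accepted
"qqq": rejected
"pqppqpppq": accepted
"pqppqpp": rejected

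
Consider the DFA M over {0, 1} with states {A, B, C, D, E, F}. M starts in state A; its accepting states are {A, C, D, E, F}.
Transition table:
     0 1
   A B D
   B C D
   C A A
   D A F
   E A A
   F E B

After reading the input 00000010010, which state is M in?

A

A --0--> B
B --0--> C
C --0--> A
A --0--> B
B --0--> C
C --0--> A
A --1--> D
D --0--> A
A --0--> B
B --1--> D
D --0--> A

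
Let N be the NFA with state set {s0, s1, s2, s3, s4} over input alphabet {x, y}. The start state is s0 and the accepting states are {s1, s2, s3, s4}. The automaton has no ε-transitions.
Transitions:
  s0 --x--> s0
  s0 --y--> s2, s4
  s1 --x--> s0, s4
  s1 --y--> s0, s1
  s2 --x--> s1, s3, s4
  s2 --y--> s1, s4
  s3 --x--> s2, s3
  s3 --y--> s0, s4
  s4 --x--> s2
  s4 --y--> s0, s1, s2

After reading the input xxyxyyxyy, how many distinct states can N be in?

4

Start: {s0}
read x: {s0}
read x: {s0}
read y: {s2, s4}
read x: {s1, s2, s3, s4}
read y: {s0, s1, s2, s4}
read y: {s0, s1, s2, s4}
read x: {s0, s1, s2, s3, s4}
read y: {s0, s1, s2, s4}
read y: {s0, s1, s2, s4}
Final reachable set {s0, s1, s2, s4} has 4 states.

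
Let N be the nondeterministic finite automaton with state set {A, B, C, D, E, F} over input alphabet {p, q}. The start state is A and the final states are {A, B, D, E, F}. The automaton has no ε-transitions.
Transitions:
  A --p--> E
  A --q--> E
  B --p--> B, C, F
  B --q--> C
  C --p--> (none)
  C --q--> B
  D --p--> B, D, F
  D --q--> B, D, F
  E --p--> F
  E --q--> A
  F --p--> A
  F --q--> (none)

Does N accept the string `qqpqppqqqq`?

rejected

Start: {A}
read q: {E}
read q: {A}
read p: {E}
read q: {A}
read p: {E}
read p: {F}
read q: {}
The reachable set is empty and stays empty for the remaining 3 symbols.
Reachable ∩ accepting = {} — empty.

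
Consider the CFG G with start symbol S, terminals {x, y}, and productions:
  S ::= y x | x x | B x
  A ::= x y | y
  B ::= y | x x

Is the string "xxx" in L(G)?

yes

S ⇒ Bx ⇒ xxx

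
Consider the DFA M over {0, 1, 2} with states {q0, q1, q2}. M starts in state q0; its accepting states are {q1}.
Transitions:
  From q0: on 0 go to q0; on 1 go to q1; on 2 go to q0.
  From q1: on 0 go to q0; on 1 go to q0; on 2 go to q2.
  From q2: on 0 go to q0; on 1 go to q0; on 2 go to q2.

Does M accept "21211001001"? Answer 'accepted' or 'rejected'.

q0 --2--> q0
q0 --1--> q1
q1 --2--> q2
q2 --1--> q0
q0 --1--> q1
q1 --0--> q0
q0 --0--> q0
q0 --1--> q1
q1 --0--> q0
q0 --0--> q0
q0 --1--> q1
End in state q1, which is an accepting state.

accepted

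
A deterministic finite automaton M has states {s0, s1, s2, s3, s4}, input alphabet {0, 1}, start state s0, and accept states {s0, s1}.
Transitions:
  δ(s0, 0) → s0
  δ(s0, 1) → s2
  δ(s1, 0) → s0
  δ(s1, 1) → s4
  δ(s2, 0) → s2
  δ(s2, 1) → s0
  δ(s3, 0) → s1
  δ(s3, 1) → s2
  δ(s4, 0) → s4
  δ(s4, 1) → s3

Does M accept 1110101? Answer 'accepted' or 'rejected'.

s0 --1--> s2
s2 --1--> s0
s0 --1--> s2
s2 --0--> s2
s2 --1--> s0
s0 --0--> s0
s0 --1--> s2
End in state s2, which is not an accepting state.

rejected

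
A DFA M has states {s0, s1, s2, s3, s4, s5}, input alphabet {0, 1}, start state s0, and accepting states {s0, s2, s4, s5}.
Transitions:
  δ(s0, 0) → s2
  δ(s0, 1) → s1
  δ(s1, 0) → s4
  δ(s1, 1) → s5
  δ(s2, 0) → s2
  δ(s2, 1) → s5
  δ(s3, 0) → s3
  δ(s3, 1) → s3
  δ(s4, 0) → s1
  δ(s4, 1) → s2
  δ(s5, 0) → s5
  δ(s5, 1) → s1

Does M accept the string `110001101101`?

rejected

s0 --1--> s1
s1 --1--> s5
s5 --0--> s5
s5 --0--> s5
s5 --0--> s5
s5 --1--> s1
s1 --1--> s5
s5 --0--> s5
s5 --1--> s1
s1 --1--> s5
s5 --0--> s5
s5 --1--> s1
End in state s1, which is not an accepting state.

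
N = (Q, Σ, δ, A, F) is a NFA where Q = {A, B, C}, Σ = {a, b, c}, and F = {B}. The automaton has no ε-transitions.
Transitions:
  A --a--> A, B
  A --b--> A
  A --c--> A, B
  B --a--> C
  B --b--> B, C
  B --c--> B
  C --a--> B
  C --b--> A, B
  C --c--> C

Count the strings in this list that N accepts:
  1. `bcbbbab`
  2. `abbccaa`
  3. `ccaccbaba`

3

`bcbbbab`: accepted
`abbccaa`: accepted
`ccaccbaba`: accepted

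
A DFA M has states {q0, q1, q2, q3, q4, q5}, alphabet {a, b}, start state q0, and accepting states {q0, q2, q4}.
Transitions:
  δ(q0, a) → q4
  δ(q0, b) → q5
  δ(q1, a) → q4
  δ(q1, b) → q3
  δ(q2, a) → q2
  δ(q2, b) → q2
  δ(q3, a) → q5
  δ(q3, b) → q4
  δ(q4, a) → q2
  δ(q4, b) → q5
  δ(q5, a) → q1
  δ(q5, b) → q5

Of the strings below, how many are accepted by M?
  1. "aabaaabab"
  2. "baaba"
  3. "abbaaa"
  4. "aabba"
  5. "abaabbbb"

3

"aabaaabab": accepted
"baaba": rejected
"abbaaa": accepted
"aabba": accepted
"abaabbbb": rejected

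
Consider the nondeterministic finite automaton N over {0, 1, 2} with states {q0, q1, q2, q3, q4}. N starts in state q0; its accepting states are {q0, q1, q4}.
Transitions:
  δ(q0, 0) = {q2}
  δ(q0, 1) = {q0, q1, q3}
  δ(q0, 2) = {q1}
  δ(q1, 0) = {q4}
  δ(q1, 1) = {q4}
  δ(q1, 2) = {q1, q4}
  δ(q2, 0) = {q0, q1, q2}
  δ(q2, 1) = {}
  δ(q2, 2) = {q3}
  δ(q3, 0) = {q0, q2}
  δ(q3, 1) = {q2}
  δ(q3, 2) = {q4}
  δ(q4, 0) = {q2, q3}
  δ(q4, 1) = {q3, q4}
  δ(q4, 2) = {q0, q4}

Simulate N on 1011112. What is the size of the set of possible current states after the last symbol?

4

Start: {q0}
read 1: {q0, q1, q3}
read 0: {q0, q2, q4}
read 1: {q0, q1, q3, q4}
read 1: {q0, q1, q2, q3, q4}
read 1: {q0, q1, q2, q3, q4}
read 1: {q0, q1, q2, q3, q4}
read 2: {q0, q1, q3, q4}
Final reachable set {q0, q1, q3, q4} has 4 states.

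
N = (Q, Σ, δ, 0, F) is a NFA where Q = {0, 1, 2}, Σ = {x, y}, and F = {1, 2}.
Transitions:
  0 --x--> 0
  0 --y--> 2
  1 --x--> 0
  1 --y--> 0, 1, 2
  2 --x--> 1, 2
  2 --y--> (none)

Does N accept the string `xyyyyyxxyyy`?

rejected

Start: {0}
read x: {0}
read y: {2}
read y: {}
The reachable set is empty and stays empty for the remaining 8 symbols.
Reachable ∩ accepting = {} — empty.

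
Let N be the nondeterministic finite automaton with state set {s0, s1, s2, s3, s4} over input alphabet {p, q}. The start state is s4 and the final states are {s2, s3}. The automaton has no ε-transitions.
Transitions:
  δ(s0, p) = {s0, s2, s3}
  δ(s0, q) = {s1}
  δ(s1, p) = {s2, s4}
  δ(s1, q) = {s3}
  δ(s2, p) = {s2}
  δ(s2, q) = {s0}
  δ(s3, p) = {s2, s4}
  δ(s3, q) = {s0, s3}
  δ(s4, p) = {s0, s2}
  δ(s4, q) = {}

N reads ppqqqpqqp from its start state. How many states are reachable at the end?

Start: {s4}
read p: {s0, s2}
read p: {s0, s2, s3}
read q: {s0, s1, s3}
read q: {s0, s1, s3}
read q: {s0, s1, s3}
read p: {s0, s2, s3, s4}
read q: {s0, s1, s3}
read q: {s0, s1, s3}
read p: {s0, s2, s3, s4}
Final reachable set {s0, s2, s3, s4} has 4 states.

4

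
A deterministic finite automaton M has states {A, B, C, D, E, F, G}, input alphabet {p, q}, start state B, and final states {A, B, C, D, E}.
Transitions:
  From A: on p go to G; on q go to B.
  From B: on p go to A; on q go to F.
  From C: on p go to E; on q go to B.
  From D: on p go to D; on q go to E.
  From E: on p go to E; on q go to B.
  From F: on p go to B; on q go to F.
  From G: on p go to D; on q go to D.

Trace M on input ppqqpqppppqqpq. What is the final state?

B

B --p--> A
A --p--> G
G --q--> D
D --q--> E
E --p--> E
E --q--> B
B --p--> A
A --p--> G
G --p--> D
D --p--> D
D --q--> E
E --q--> B
B --p--> A
A --q--> B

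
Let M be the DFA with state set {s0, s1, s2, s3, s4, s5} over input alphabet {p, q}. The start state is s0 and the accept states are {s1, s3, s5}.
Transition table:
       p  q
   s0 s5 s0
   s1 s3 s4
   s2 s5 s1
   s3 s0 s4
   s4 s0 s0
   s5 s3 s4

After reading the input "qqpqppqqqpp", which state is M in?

s0 --q--> s0
s0 --q--> s0
s0 --p--> s5
s5 --q--> s4
s4 --p--> s0
s0 --p--> s5
s5 --q--> s4
s4 --q--> s0
s0 --q--> s0
s0 --p--> s5
s5 --p--> s3

s3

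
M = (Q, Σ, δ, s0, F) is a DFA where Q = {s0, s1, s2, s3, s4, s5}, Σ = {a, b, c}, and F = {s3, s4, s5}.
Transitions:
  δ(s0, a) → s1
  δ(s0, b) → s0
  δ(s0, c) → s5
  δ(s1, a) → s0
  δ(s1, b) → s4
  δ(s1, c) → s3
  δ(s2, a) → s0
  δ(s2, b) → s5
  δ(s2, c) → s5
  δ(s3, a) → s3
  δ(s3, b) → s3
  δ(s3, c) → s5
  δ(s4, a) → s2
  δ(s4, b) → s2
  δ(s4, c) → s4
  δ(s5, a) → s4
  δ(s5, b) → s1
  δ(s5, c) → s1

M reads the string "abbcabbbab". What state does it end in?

s0 --a--> s1
s1 --b--> s4
s4 --b--> s2
s2 --c--> s5
s5 --a--> s4
s4 --b--> s2
s2 --b--> s5
s5 --b--> s1
s1 --a--> s0
s0 --b--> s0

s0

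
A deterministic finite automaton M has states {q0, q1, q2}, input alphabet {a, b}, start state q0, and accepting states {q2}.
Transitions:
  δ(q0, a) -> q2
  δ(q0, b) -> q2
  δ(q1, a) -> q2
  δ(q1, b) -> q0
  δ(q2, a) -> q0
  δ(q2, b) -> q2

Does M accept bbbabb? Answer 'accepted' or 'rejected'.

accepted

q0 --b--> q2
q2 --b--> q2
q2 --b--> q2
q2 --a--> q0
q0 --b--> q2
q2 --b--> q2
End in state q2, which is an accepting state.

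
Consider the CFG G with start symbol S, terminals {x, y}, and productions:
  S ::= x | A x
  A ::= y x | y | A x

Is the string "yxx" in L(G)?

yes

S ⇒ Ax ⇒ Axx ⇒ yxx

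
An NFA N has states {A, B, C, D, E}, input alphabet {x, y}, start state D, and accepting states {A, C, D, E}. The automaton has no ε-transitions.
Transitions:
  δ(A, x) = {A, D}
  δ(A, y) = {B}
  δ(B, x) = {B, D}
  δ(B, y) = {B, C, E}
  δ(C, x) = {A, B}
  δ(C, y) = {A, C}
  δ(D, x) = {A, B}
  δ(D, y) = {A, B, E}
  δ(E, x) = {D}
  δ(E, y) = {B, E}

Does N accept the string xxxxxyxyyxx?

Start: {D}
read x: {A, B}
read x: {A, B, D}
read x: {A, B, D}
read x: {A, B, D}
read x: {A, B, D}
read y: {A, B, C, E}
read x: {A, B, D}
read y: {A, B, C, E}
read y: {A, B, C, E}
read x: {A, B, D}
read x: {A, B, D}
Reachable ∩ accepting = {A, D} — nonempty.

accepted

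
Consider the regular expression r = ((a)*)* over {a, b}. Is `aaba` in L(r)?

aaba cannot be split into zero or more pieces each matching (a)*.

no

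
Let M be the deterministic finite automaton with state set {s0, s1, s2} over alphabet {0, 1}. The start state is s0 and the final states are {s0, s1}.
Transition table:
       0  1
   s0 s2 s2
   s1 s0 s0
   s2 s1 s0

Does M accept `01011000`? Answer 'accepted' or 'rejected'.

rejected

s0 --0--> s2
s2 --1--> s0
s0 --0--> s2
s2 --1--> s0
s0 --1--> s2
s2 --0--> s1
s1 --0--> s0
s0 --0--> s2
End in state s2, which is not an accepting state.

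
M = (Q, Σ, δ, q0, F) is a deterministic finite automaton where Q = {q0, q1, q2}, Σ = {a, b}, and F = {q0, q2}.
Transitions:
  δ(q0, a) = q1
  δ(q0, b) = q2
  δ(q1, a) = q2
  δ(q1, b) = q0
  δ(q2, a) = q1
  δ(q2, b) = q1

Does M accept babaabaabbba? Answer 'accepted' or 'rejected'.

accepted

q0 --b--> q2
q2 --a--> q1
q1 --b--> q0
q0 --a--> q1
q1 --a--> q2
q2 --b--> q1
q1 --a--> q2
q2 --a--> q1
q1 --b--> q0
q0 --b--> q2
q2 --b--> q1
q1 --a--> q2
End in state q2, which is an accepting state.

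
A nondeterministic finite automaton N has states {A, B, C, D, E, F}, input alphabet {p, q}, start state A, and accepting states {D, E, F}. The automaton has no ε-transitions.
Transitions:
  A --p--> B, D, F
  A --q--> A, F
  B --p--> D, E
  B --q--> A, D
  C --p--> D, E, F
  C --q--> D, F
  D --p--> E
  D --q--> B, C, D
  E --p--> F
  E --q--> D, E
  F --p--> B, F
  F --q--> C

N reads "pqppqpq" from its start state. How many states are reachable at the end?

Start: {A}
read p: {B, D, F}
read q: {A, B, C, D}
read p: {B, D, E, F}
read p: {B, D, E, F}
read q: {A, B, C, D, E}
read p: {B, D, E, F}
read q: {A, B, C, D, E}
Final reachable set {A, B, C, D, E} has 5 states.

5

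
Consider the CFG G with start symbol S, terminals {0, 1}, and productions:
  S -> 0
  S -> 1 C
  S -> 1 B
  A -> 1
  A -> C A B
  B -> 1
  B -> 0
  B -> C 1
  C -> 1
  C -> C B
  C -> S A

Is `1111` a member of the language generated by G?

S ⇒ 1C ⇒ 1CB ⇒ 1CBB ⇒ 11BB ⇒ 111B ⇒ 1111

yes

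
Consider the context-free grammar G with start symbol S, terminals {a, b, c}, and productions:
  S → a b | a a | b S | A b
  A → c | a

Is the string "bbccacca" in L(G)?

no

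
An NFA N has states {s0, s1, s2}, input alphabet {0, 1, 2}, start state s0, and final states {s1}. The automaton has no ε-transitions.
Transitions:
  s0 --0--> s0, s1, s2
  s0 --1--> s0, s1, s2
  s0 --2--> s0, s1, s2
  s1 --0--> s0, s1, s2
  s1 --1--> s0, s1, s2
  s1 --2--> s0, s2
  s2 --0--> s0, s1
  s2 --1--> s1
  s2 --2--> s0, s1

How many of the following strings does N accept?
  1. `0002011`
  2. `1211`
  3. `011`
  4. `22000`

`0002011`: accepted
`1211`: accepted
`011`: accepted
`22000`: accepted

4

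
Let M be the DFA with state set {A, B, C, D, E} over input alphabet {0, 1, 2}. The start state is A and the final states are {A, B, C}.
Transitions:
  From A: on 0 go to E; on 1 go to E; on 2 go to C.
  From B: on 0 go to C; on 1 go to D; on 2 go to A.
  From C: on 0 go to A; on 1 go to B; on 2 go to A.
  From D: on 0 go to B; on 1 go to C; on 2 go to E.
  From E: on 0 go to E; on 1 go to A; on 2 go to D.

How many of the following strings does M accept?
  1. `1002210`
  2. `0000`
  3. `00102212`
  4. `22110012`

2

`1002210`: rejected
`0000`: rejected
`00102212`: accepted
`22110012`: accepted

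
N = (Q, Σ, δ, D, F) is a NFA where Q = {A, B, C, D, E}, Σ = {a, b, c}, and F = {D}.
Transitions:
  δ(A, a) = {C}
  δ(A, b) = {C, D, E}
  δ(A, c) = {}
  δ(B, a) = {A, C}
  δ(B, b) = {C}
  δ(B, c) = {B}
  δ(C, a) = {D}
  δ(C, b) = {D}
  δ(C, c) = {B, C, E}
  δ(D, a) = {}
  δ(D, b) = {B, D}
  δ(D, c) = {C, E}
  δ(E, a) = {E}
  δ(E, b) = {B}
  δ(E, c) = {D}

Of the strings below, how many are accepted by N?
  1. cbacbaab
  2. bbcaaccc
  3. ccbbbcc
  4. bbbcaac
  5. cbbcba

cbacbaab: accepted
bbcaaccc: accepted
ccbbbcc: accepted
bbbcaac: accepted
cbbcba: accepted

5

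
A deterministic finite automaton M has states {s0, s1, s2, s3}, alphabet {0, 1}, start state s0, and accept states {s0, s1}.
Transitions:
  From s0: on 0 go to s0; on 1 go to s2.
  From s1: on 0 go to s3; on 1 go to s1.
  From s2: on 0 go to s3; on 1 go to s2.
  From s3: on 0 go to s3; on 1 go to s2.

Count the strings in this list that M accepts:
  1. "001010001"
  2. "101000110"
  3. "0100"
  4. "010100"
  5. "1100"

"001010001": rejected
"101000110": rejected
"0100": rejected
"010100": rejected
"1100": rejected

0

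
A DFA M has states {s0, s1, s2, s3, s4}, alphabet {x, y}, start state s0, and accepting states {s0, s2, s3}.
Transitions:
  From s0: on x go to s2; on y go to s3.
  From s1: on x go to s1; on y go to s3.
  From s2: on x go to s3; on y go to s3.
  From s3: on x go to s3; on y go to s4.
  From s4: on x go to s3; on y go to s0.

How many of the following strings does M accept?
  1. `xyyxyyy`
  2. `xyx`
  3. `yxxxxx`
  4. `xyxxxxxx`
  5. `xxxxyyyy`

`xyyxyyy`: accepted
`xyx`: accepted
`yxxxxx`: accepted
`xyxxxxxx`: accepted
`xxxxyyyy`: rejected

4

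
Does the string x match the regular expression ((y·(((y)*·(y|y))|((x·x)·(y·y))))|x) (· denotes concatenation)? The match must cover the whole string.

yes

The right alternative x matches x.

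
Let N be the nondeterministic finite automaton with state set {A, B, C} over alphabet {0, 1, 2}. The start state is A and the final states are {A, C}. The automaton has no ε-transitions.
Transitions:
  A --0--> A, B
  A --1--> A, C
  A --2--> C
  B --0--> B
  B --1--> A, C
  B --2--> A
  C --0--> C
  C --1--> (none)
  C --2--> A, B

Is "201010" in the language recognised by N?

Start: {A}
read 2: {C}
read 0: {C}
read 1: {}
The reachable set is empty and stays empty for the remaining 3 symbols.
Reachable ∩ accepting = {} — empty.

rejected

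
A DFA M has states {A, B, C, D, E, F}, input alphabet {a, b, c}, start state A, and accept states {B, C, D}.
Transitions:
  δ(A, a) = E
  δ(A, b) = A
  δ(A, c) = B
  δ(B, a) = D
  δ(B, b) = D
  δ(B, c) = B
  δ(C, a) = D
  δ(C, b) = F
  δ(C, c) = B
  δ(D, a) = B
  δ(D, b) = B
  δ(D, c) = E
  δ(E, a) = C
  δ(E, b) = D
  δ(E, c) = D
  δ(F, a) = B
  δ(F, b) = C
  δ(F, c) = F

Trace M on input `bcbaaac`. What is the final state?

B

A --b--> A
A --c--> B
B --b--> D
D --a--> B
B --a--> D
D --a--> B
B --c--> B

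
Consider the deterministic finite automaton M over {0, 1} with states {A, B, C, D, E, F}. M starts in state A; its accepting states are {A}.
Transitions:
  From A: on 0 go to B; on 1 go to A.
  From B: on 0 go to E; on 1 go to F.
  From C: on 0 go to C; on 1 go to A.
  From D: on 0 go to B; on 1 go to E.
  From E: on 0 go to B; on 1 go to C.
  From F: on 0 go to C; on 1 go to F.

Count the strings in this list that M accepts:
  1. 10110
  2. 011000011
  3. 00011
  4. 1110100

10110: rejected
011000011: accepted
00011: rejected
1110100: rejected

1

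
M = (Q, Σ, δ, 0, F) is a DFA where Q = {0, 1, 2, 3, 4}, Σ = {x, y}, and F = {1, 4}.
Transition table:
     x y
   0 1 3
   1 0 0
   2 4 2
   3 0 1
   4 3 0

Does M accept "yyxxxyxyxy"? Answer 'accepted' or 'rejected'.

0 --y--> 3
3 --y--> 1
1 --x--> 0
0 --x--> 1
1 --x--> 0
0 --y--> 3
3 --x--> 0
0 --y--> 3
3 --x--> 0
0 --y--> 3
End in state 3, which is not an accepting state.

rejected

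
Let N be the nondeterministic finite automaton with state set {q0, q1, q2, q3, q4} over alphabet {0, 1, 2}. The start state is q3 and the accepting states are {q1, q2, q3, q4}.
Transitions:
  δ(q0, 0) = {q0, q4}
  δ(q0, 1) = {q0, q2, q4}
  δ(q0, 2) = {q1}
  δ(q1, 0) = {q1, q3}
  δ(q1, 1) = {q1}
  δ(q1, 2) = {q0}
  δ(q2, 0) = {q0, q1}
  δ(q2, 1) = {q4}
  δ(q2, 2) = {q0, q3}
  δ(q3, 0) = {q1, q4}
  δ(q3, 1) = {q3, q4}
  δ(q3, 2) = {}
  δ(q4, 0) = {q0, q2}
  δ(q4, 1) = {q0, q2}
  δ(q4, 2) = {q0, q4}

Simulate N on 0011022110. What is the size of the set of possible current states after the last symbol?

Start: {q3}
read 0: {q1, q4}
read 0: {q0, q1, q2, q3}
read 1: {q0, q1, q2, q3, q4}
read 1: {q0, q1, q2, q3, q4}
read 0: {q0, q1, q2, q3, q4}
read 2: {q0, q1, q3, q4}
read 2: {q0, q1, q4}
read 1: {q0, q1, q2, q4}
read 1: {q0, q1, q2, q4}
read 0: {q0, q1, q2, q3, q4}
Final reachable set {q0, q1, q2, q3, q4} has 5 states.

5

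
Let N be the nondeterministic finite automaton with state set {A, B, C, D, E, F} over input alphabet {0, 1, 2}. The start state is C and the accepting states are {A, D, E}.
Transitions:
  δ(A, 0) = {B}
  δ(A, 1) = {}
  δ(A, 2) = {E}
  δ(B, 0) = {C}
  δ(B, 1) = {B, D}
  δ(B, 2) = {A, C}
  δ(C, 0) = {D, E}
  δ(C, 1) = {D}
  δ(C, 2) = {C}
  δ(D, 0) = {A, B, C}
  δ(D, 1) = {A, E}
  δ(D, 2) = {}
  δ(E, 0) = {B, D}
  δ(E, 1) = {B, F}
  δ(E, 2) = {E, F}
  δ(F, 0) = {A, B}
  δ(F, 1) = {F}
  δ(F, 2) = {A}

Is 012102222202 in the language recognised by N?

accepted

Start: {C}
read 0: {D, E}
read 1: {A, B, E, F}
read 2: {A, C, E, F}
read 1: {B, D, F}
read 0: {A, B, C}
read 2: {A, C, E}
read 2: {C, E, F}
read 2: {A, C, E, F}
read 2: {A, C, E, F}
read 2: {A, C, E, F}
read 0: {A, B, D, E}
read 2: {A, C, E, F}
Reachable ∩ accepting = {A, E} — nonempty.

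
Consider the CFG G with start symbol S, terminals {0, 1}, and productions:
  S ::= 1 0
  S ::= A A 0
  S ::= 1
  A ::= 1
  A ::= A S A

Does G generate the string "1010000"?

no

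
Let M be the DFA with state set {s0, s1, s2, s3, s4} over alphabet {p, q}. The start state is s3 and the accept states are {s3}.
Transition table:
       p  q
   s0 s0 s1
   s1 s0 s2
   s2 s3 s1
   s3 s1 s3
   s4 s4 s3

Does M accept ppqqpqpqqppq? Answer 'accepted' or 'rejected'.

s3 --p--> s1
s1 --p--> s0
s0 --q--> s1
s1 --q--> s2
s2 --p--> s3
s3 --q--> s3
s3 --p--> s1
s1 --q--> s2
s2 --q--> s1
s1 --p--> s0
s0 --p--> s0
s0 --q--> s1
End in state s1, which is not an accepting state.

rejected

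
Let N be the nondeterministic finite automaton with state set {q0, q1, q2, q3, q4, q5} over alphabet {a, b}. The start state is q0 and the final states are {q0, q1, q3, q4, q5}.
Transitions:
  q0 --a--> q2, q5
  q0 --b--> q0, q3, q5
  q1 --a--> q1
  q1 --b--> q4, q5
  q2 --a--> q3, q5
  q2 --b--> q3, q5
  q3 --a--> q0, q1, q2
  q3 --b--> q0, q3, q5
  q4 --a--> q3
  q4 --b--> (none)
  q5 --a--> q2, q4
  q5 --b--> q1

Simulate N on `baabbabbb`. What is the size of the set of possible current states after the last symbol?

Start: {q0}
read b: {q0, q3, q5}
read a: {q0, q1, q2, q4, q5}
read a: {q1, q2, q3, q4, q5}
read b: {q0, q1, q3, q4, q5}
read b: {q0, q1, q3, q4, q5}
read a: {q0, q1, q2, q3, q4, q5}
read b: {q0, q1, q3, q4, q5}
read b: {q0, q1, q3, q4, q5}
read b: {q0, q1, q3, q4, q5}
Final reachable set {q0, q1, q3, q4, q5} has 5 states.

5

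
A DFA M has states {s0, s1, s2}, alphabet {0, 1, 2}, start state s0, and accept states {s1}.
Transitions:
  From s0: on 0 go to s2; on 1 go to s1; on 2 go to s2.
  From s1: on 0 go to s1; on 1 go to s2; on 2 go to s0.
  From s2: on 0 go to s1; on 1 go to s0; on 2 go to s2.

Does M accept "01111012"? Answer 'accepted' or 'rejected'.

rejected

s0 --0--> s2
s2 --1--> s0
s0 --1--> s1
s1 --1--> s2
s2 --1--> s0
s0 --0--> s2
s2 --1--> s0
s0 --2--> s2
End in state s2, which is not an accepting state.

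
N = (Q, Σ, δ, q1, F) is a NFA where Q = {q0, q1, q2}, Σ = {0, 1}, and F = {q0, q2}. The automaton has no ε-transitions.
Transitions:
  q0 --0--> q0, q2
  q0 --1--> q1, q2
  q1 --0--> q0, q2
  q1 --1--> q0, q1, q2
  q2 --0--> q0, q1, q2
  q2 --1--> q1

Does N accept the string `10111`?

Start: {q1}
read 1: {q0, q1, q2}
read 0: {q0, q1, q2}
read 1: {q0, q1, q2}
read 1: {q0, q1, q2}
read 1: {q0, q1, q2}
Reachable ∩ accepting = {q0, q2} — nonempty.

accepted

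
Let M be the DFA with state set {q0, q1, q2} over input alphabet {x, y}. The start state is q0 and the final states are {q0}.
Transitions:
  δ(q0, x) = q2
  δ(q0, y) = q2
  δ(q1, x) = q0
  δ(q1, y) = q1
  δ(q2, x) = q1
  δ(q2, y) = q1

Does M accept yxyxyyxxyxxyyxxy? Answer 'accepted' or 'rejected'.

rejected

q0 --y--> q2
q2 --x--> q1
q1 --y--> q1
q1 --x--> q0
q0 --y--> q2
q2 --y--> q1
q1 --x--> q0
q0 --x--> q2
q2 --y--> q1
q1 --x--> q0
q0 --x--> q2
q2 --y--> q1
q1 --y--> q1
q1 --x--> q0
q0 --x--> q2
q2 --y--> q1
End in state q1, which is not an accepting state.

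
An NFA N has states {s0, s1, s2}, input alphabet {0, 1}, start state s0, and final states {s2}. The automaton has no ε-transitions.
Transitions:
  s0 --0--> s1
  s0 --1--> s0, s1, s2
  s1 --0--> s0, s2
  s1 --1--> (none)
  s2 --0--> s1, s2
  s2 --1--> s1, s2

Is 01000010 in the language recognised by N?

rejected

Start: {s0}
read 0: {s1}
read 1: {}
The reachable set is empty and stays empty for the remaining 6 symbols.
Reachable ∩ accepting = {} — empty.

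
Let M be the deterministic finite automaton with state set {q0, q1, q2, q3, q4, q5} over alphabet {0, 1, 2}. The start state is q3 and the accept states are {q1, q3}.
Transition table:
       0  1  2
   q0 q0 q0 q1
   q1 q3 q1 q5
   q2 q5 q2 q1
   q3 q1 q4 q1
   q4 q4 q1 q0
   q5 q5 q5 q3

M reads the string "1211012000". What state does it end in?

q3

q3 --1--> q4
q4 --2--> q0
q0 --1--> q0
q0 --1--> q0
q0 --0--> q0
q0 --1--> q0
q0 --2--> q1
q1 --0--> q3
q3 --0--> q1
q1 --0--> q3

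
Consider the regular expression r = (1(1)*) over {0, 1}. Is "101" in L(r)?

No split of 101 into u·v has 1 matching u and (1)* matching v.

no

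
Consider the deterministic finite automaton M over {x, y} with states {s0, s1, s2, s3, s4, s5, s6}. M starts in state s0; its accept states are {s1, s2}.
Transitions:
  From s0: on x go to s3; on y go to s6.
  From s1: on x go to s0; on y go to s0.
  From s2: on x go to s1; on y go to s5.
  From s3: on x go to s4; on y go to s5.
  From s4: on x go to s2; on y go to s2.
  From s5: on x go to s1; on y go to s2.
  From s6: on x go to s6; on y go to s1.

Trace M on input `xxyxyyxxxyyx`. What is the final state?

s0 --x--> s3
s3 --x--> s4
s4 --y--> s2
s2 --x--> s1
s1 --y--> s0
s0 --y--> s6
s6 --x--> s6
s6 --x--> s6
s6 --x--> s6
s6 --y--> s1
s1 --y--> s0
s0 --x--> s3

s3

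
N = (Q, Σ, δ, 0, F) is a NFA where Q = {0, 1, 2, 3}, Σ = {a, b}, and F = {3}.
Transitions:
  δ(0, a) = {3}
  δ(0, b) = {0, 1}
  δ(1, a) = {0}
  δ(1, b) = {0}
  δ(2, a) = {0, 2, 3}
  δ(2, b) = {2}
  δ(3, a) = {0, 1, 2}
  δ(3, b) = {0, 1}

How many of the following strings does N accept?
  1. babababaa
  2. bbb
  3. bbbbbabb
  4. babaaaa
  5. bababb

babababaa: accepted
bbb: rejected
bbbbbabb: rejected
babaaaa: accepted
bababb: rejected

2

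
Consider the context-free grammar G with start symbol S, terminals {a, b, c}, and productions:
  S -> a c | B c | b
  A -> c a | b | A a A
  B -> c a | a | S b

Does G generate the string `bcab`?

no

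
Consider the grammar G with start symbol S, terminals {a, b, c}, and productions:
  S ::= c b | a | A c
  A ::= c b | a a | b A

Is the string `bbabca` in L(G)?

no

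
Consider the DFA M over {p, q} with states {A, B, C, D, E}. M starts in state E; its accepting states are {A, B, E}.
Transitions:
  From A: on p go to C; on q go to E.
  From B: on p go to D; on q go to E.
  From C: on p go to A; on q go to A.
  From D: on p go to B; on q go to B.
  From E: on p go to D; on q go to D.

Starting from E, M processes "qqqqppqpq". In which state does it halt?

E --q--> D
D --q--> B
B --q--> E
E --q--> D
D --p--> B
B --p--> D
D --q--> B
B --p--> D
D --q--> B

B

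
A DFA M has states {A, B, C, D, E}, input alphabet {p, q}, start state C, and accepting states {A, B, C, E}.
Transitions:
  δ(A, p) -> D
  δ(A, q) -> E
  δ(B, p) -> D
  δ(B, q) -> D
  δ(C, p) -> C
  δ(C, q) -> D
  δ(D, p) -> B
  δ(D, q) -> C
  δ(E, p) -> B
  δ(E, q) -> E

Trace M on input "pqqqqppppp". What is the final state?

C

C --p--> C
C --q--> D
D --q--> C
C --q--> D
D --q--> C
C --p--> C
C --p--> C
C --p--> C
C --p--> C
C --p--> C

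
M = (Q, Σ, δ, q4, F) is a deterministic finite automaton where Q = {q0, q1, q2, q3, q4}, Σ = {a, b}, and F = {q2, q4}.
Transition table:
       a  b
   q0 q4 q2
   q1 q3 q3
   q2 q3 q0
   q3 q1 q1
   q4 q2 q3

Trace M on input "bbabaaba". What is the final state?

q1

q4 --b--> q3
q3 --b--> q1
q1 --a--> q3
q3 --b--> q1
q1 --a--> q3
q3 --a--> q1
q1 --b--> q3
q3 --a--> q1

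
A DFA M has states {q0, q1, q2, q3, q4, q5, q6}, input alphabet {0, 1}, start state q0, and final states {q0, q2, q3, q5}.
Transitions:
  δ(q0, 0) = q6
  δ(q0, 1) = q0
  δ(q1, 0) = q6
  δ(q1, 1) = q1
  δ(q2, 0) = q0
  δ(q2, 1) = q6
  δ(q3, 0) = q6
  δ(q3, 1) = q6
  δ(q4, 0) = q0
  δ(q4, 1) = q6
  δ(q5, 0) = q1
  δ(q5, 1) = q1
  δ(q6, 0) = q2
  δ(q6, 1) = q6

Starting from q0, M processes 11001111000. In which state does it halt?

q0 --1--> q0
q0 --1--> q0
q0 --0--> q6
q6 --0--> q2
q2 --1--> q6
q6 --1--> q6
q6 --1--> q6
q6 --1--> q6
q6 --0--> q2
q2 --0--> q0
q0 --0--> q6

q6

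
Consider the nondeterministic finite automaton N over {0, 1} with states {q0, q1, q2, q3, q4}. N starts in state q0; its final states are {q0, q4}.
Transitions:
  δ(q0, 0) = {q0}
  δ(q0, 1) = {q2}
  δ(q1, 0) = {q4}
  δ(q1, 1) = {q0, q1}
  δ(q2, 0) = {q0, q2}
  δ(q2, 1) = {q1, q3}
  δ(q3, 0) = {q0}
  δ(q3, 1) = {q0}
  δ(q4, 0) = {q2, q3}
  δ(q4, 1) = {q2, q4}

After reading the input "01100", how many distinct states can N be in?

Start: {q0}
read 0: {q0}
read 1: {q2}
read 1: {q1, q3}
read 0: {q0, q4}
read 0: {q0, q2, q3}
Final reachable set {q0, q2, q3} has 3 states.

3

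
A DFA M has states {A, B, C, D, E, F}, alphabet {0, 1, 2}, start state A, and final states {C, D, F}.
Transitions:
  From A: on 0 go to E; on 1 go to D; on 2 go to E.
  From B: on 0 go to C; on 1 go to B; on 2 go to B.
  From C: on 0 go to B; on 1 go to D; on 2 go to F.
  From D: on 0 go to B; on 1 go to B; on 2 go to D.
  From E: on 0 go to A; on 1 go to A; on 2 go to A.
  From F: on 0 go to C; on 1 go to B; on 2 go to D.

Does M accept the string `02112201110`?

A --0--> E
E --2--> A
A --1--> D
D --1--> B
B --2--> B
B --2--> B
B --0--> C
C --1--> D
D --1--> B
B --1--> B
B --0--> C
End in state C, which is an accepting state.

accepted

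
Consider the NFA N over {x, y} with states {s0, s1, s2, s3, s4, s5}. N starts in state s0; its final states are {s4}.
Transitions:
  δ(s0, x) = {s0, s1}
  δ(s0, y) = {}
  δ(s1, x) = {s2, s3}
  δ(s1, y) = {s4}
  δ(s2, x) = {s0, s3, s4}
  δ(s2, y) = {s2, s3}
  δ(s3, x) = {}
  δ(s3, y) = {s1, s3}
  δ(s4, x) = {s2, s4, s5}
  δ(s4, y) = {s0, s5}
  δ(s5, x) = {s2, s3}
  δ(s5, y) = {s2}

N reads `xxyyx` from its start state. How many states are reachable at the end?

Start: {s0}
read x: {s0, s1}
read x: {s0, s1, s2, s3}
read y: {s1, s2, s3, s4}
read y: {s0, s1, s2, s3, s4, s5}
read x: {s0, s1, s2, s3, s4, s5}
Final reachable set {s0, s1, s2, s3, s4, s5} has 6 states.

6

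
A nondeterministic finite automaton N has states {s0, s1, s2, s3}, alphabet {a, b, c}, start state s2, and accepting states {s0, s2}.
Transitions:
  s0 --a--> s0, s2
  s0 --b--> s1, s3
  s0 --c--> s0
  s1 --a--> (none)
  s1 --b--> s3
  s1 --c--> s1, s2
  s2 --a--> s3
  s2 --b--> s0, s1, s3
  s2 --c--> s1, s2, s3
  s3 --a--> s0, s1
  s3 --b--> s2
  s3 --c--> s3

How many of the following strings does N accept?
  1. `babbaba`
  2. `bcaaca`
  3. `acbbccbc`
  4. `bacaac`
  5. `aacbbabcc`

5

`babbaba`: accepted
`bcaaca`: accepted
`acbbccbc`: accepted
`bacaac`: accepted
`aacbbabcc`: accepted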